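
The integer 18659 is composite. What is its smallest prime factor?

47

18659 is odd.
Digit sum 29, not divisible by 3.
Ends in 9: not divisible by 5.
7: 18659 = 7·2665 + 4
11: 18659 = 11·1696 + 3
13: 18659 = 13·1435 + 4
17: 18659 = 17·1097 + 10
19: 18659 = 19·982 + 1
23: 18659 = 23·811 + 6
29: 18659 = 29·643 + 12
31: 18659 = 31·601 + 28
37: 18659 = 37·504 + 11
41: 18659 = 41·455 + 4
43: 18659 = 43·433 + 40
47: 18659 = 47·397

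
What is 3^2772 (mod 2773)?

3^1 ≡ 3 (mod 2773)
3^2 ≡ 3^2 = 9 ≡ 9 (mod 2773)
3^4 ≡ 9^2 = 81 ≡ 81 (mod 2773)
3^8 ≡ 81^2 = 6561 ≡ 1015 (mod 2773)
3^16 ≡ 1015^2 = 1030225 ≡ 1442 (mod 2773)
3^32 ≡ 1442^2 = 2079364 ≡ 2387 (mod 2773)
3^64 ≡ 2387^2 = 5697769 ≡ 2027 (mod 2773)
3^128 ≡ 2027^2 = 4108729 ≡ 1916 (mod 2773)
3^256 ≡ 1916^2 = 3671056 ≡ 2377 (mod 2773)
3^512 ≡ 2377^2 = 5650129 ≡ 1528 (mod 2773)
3^1024 ≡ 1528^2 = 2334784 ≡ 2691 (mod 2773)
3^2048 ≡ 2691^2 = 7241481 ≡ 1178 (mod 2773)
2772 = 2048 + 512 + 128 + 64 + 16 + 4 in binary powers of 2.
So 3^2772 ≡ 1178 · 1528 · 1916 · 2027 · 1442 · 81 ≡ 1140 (mod 2773).
Since 1140 ≠ 1, base 3 is a Fermat witness: 2773 is composite.

1140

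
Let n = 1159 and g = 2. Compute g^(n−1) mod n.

881

2^1 ≡ 2 (mod 1159)
2^2 ≡ 2^2 = 4 ≡ 4 (mod 1159)
2^4 ≡ 4^2 = 16 ≡ 16 (mod 1159)
2^8 ≡ 16^2 = 256 ≡ 256 (mod 1159)
2^16 ≡ 256^2 = 65536 ≡ 632 (mod 1159)
2^32 ≡ 632^2 = 399424 ≡ 728 (mod 1159)
2^64 ≡ 728^2 = 529984 ≡ 321 (mod 1159)
2^128 ≡ 321^2 = 103041 ≡ 1049 (mod 1159)
2^256 ≡ 1049^2 = 1100401 ≡ 510 (mod 1159)
2^512 ≡ 510^2 = 260100 ≡ 484 (mod 1159)
2^1024 ≡ 484^2 = 234256 ≡ 138 (mod 1159)
1158 = 1024 + 128 + 4 + 2 in binary powers of 2.
So 2^1158 ≡ 138 · 1049 · 16 · 4 ≡ 881 (mod 1159).
Since 881 ≠ 1, base 2 is a Fermat witness: 1159 is composite.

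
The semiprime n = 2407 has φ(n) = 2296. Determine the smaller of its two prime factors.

φ(n) = (p−1)(q−1) = n − (p+q) + 1, so p + q = 2407 − 2296 + 1 = 112.
p and q are the roots of t² − 112t + 2407 = 0.
Discriminant: 112² − 4·2407 = 12544 − 9628 = 2916; √2916 = 54.
q = (112 − 54)/2 = 29, p = (112 + 54)/2 = 83.
Check: 29 · 83 = 2407.

29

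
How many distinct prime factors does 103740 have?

6

103740 = 2^2 · 25935
25935 = 3 · 8645
8645 = 5 · 1729
1729 = 7 · 247
247 = 13 · 19
103740 = 2^2 · 3 · 5 · 7 · 13 · 19, which has 6 distinct prime factors.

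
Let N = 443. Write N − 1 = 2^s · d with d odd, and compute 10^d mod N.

1

443 − 1 = 442 = 2^1 · 221, so d = 221.
10^1 ≡ 10 (mod 443)
10^2 ≡ 10^2 = 100 ≡ 100 (mod 443)
10^4 ≡ 100^2 = 10000 ≡ 254 (mod 443)
10^8 ≡ 254^2 = 64516 ≡ 281 (mod 443)
10^16 ≡ 281^2 = 78961 ≡ 107 (mod 443)
10^32 ≡ 107^2 = 11449 ≡ 374 (mod 443)
10^64 ≡ 374^2 = 139876 ≡ 331 (mod 443)
10^128 ≡ 331^2 = 109561 ≡ 140 (mod 443)
221 = 128 + 64 + 16 + 8 + 4 + 1 in binary powers of 2.
So 10^221 ≡ 140 · 331 · 107 · 281 · 254 · 10 ≡ 1 (mod 443).
Since 10^d ≡ 1 (mod 443), base 10 does not prove 443 composite.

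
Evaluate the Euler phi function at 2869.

2700

Factor: 2869 = 19 · 151.
φ(2869) = (19−1) · (151−1) = 18 · 150 = 2700.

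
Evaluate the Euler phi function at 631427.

591624

Factor: 631427 = 19 · 167 · 199.
φ(631427) = (19−1) · (167−1) · (199−1) = 18 · 166 · 198 = 591624.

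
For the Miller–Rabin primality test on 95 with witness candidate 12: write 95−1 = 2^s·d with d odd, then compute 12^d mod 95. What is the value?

95 − 1 = 94 = 2^1 · 47, so d = 47.
12^1 ≡ 12 (mod 95)
12^2 ≡ 12^2 = 144 ≡ 49 (mod 95)
12^4 ≡ 49^2 = 2401 ≡ 26 (mod 95)
12^8 ≡ 26^2 = 676 ≡ 11 (mod 95)
12^16 ≡ 11^2 = 121 ≡ 26 (mod 95)
12^32 ≡ 26^2 = 676 ≡ 11 (mod 95)
47 = 32 + 8 + 4 + 2 + 1 in binary powers of 2.
So 12^47 ≡ 11 · 11 · 26 · 49 · 12 ≡ 8 (mod 95).
Squaring chain: 8; never reaches −1, so base 12 is a Miller–Rabin witness that 95 is composite.

8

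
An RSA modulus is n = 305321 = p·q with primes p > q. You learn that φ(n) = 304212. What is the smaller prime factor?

503

φ(n) = (p−1)(q−1) = n − (p+q) + 1, so p + q = 305321 − 304212 + 1 = 1110.
p and q are the roots of t² − 1110t + 305321 = 0.
Discriminant: 1110² − 4·305321 = 1232100 − 1221284 = 10816; √10816 = 104.
q = (1110 − 104)/2 = 503, p = (1110 + 104)/2 = 607.
Check: 503 · 607 = 305321.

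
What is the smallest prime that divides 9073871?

71

9073871 is odd.
Digit sum 35, not divisible by 3.
Ends in 1: not divisible by 5.
7: 9073871 = 7·1296267 + 2
11: 9073871 = 11·824897 + 4
13: 9073871 = 13·697990 + 1
17: 9073871 = 17·533757 + 2
19: 9073871 = 19·477572 + 3
23: 9073871 = 23·394516 + 3
29: 9073871 = 29·312892 + 3
31: 9073871 = 31·292705 + 16
37: 9073871 = 37·245239 + 28
41: 9073871 = 41·221313 + 38
43: 9073871 = 43·211020 + 11
47: 9073871 = 47·193061 + 4
53: 9073871 = 53·171205 + 6
59: 9073871 = 59·153794 + 25
61: 9073871 = 61·148751 + 60
67: 9073871 = 67·135430 + 61
71: 9073871 = 71·127801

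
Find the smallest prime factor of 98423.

98423 is odd.
Digit sum 26, not divisible by 3.
Ends in 3: not divisible by 5.
7: 98423 = 7·14060 + 3
11: 98423 = 11·8947 + 6
13: 98423 = 13·7571

13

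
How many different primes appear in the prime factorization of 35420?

35420 = 2^2 · 8855
8855 = 5 · 1771
1771 = 7 · 253
253 = 11 · 23
35420 = 2^2 · 5 · 7 · 11 · 23, which has 5 distinct prime factors.

5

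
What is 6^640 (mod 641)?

1

6^1 ≡ 6 (mod 641)
6^2 ≡ 6^2 = 36 ≡ 36 (mod 641)
6^4 ≡ 36^2 = 1296 ≡ 14 (mod 641)
6^8 ≡ 14^2 = 196 ≡ 196 (mod 641)
6^16 ≡ 196^2 = 38416 ≡ 597 (mod 641)
6^32 ≡ 597^2 = 356409 ≡ 13 (mod 641)
6^64 ≡ 13^2 = 169 ≡ 169 (mod 641)
6^128 ≡ 169^2 = 28561 ≡ 357 (mod 641)
6^256 ≡ 357^2 = 127449 ≡ 531 (mod 641)
6^512 ≡ 531^2 = 281961 ≡ 562 (mod 641)
640 = 512 + 128 in binary powers of 2.
So 6^640 ≡ 562 · 357 ≡ 1 (mod 641).
Since the result is 1, base 6 gives no evidence that 641 is composite.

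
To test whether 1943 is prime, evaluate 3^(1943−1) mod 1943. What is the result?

3^1 ≡ 3 (mod 1943)
3^2 ≡ 3^2 = 9 ≡ 9 (mod 1943)
3^4 ≡ 9^2 = 81 ≡ 81 (mod 1943)
3^8 ≡ 81^2 = 6561 ≡ 732 (mod 1943)
3^16 ≡ 732^2 = 535824 ≡ 1499 (mod 1943)
3^32 ≡ 1499^2 = 2247001 ≡ 893 (mod 1943)
3^64 ≡ 893^2 = 797449 ≡ 819 (mod 1943)
3^128 ≡ 819^2 = 670761 ≡ 426 (mod 1943)
3^256 ≡ 426^2 = 181476 ≡ 777 (mod 1943)
3^512 ≡ 777^2 = 603729 ≡ 1399 (mod 1943)
3^1024 ≡ 1399^2 = 1957201 ≡ 600 (mod 1943)
1942 = 1024 + 512 + 256 + 128 + 16 + 4 + 2 in binary powers of 2.
So 3^1942 ≡ 600 · 1399 · 777 · 426 · 1499 · 81 · 9 ≡ 1600 (mod 1943).
Since 1600 ≠ 1, base 3 is a Fermat witness: 1943 is composite.

1600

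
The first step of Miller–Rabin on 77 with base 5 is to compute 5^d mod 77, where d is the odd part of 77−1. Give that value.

77 − 1 = 76 = 2^2 · 19, so d = 19.
5^1 ≡ 5 (mod 77)
5^2 ≡ 5^2 = 25 ≡ 25 (mod 77)
5^4 ≡ 25^2 = 625 ≡ 9 (mod 77)
5^8 ≡ 9^2 = 81 ≡ 4 (mod 77)
5^16 ≡ 4^2 = 16 ≡ 16 (mod 77)
19 = 16 + 2 + 1 in binary powers of 2.
So 5^19 ≡ 16 · 25 · 5 ≡ 75 (mod 77).
Squaring chain: 75 → 4; never reaches −1, so base 5 is a Miller–Rabin witness that 77 is composite.

75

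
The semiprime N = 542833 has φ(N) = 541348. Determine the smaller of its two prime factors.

φ(n) = (p−1)(q−1) = n − (p+q) + 1, so p + q = 542833 − 541348 + 1 = 1486.
p and q are the roots of t² − 1486t + 542833 = 0.
Discriminant: 1486² − 4·542833 = 2208196 − 2171332 = 36864; √36864 = 192.
q = (1486 − 192)/2 = 647, p = (1486 + 192)/2 = 839.
Check: 647 · 839 = 542833.

647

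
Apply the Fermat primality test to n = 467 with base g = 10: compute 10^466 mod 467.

1

10^1 ≡ 10 (mod 467)
10^2 ≡ 10^2 = 100 ≡ 100 (mod 467)
10^4 ≡ 100^2 = 10000 ≡ 193 (mod 467)
10^8 ≡ 193^2 = 37249 ≡ 356 (mod 467)
10^16 ≡ 356^2 = 126736 ≡ 179 (mod 467)
10^32 ≡ 179^2 = 32041 ≡ 285 (mod 467)
10^64 ≡ 285^2 = 81225 ≡ 434 (mod 467)
10^128 ≡ 434^2 = 188356 ≡ 155 (mod 467)
10^256 ≡ 155^2 = 24025 ≡ 208 (mod 467)
466 = 256 + 128 + 64 + 16 + 2 in binary powers of 2.
So 10^466 ≡ 208 · 155 · 434 · 179 · 100 ≡ 1 (mod 467).
Since the result is 1, base 10 gives no evidence that 467 is composite.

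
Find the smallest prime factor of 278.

2

278 is even: 2 divides it.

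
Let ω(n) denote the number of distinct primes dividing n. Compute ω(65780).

5

65780 = 2^2 · 16445
16445 = 5 · 3289
3289 = 11 · 299
299 = 13 · 23
65780 = 2^2 · 5 · 11 · 13 · 23, which has 5 distinct prime factors.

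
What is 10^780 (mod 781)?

10^1 ≡ 10 (mod 781)
10^2 ≡ 10^2 = 100 ≡ 100 (mod 781)
10^4 ≡ 100^2 = 10000 ≡ 628 (mod 781)
10^8 ≡ 628^2 = 394384 ≡ 760 (mod 781)
10^16 ≡ 760^2 = 577600 ≡ 441 (mod 781)
10^32 ≡ 441^2 = 194481 ≡ 12 (mod 781)
10^64 ≡ 12^2 = 144 ≡ 144 (mod 781)
10^128 ≡ 144^2 = 20736 ≡ 430 (mod 781)
10^256 ≡ 430^2 = 184900 ≡ 584 (mod 781)
10^512 ≡ 584^2 = 341056 ≡ 540 (mod 781)
780 = 512 + 256 + 8 + 4 in binary powers of 2.
So 10^780 ≡ 540 · 584 · 760 · 628 ≡ 243 (mod 781).
Since 243 ≠ 1, base 10 is a Fermat witness: 781 is composite.

243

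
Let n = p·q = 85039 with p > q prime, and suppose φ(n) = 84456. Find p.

307

φ(n) = (p−1)(q−1) = n − (p+q) + 1, so p + q = 85039 − 84456 + 1 = 584.
p and q are the roots of t² − 584t + 85039 = 0.
Discriminant: 584² − 4·85039 = 341056 − 340156 = 900; √900 = 30.
q = (584 − 30)/2 = 277, p = (584 + 30)/2 = 307.
Check: 277 · 307 = 85039.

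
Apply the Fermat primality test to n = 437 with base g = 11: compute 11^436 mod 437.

11^1 ≡ 11 (mod 437)
11^2 ≡ 11^2 = 121 ≡ 121 (mod 437)
11^4 ≡ 121^2 = 14641 ≡ 220 (mod 437)
11^8 ≡ 220^2 = 48400 ≡ 330 (mod 437)
11^16 ≡ 330^2 = 108900 ≡ 87 (mod 437)
11^32 ≡ 87^2 = 7569 ≡ 140 (mod 437)
11^64 ≡ 140^2 = 19600 ≡ 372 (mod 437)
11^128 ≡ 372^2 = 138384 ≡ 292 (mod 437)
11^256 ≡ 292^2 = 85264 ≡ 49 (mod 437)
436 = 256 + 128 + 32 + 16 + 4 in binary powers of 2.
So 11^436 ≡ 49 · 292 · 140 · 87 · 220 ≡ 315 (mod 437).
Since 315 ≠ 1, base 11 is a Fermat witness: 437 is composite.

315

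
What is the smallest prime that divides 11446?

2

11446 is even: 2 divides it.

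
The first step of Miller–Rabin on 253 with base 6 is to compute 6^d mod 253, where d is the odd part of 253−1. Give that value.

18

253 − 1 = 252 = 2^2 · 63, so d = 63.
6^1 ≡ 6 (mod 253)
6^2 ≡ 6^2 = 36 ≡ 36 (mod 253)
6^4 ≡ 36^2 = 1296 ≡ 31 (mod 253)
6^8 ≡ 31^2 = 961 ≡ 202 (mod 253)
6^16 ≡ 202^2 = 40804 ≡ 71 (mod 253)
6^32 ≡ 71^2 = 5041 ≡ 234 (mod 253)
63 = 32 + 16 + 8 + 4 + 2 + 1 in binary powers of 2.
So 6^63 ≡ 234 · 71 · 202 · 31 · 36 · 6 ≡ 18 (mod 253).
Squaring chain: 18 → 71; never reaches −1, so base 6 is a Miller–Rabin witness that 253 is composite.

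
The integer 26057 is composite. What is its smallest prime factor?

26057 is odd.
Digit sum 20, not divisible by 3.
Ends in 7: not divisible by 5.
7: 26057 = 7·3722 + 3
11: 26057 = 11·2368 + 9
13: 26057 = 13·2004 + 5
17: 26057 = 17·1532 + 13
19: 26057 = 19·1371 + 8
23: 26057 = 23·1132 + 21
29: 26057 = 29·898 + 15
31: 26057 = 31·840 + 17
37: 26057 = 37·704 + 9
41: 26057 = 41·635 + 22
43: 26057 = 43·605 + 42
47: 26057 = 47·554 + 19
53: 26057 = 53·491 + 34
59: 26057 = 59·441 + 38
61: 26057 = 61·427 + 10
67: 26057 = 67·388 + 61
71: 26057 = 71·367

71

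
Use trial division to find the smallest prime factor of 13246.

13246 is even: 2 divides it.

2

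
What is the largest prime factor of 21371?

71

21371 = 7 · 3053
3053 = 43 · 71
71 is prime.
So 21371 = 7 · 43 · 71; the largest prime factor is 71.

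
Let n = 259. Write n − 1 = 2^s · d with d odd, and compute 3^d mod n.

259 − 1 = 258 = 2^1 · 129, so d = 129.
3^1 ≡ 3 (mod 259)
3^2 ≡ 3^2 = 9 ≡ 9 (mod 259)
3^4 ≡ 9^2 = 81 ≡ 81 (mod 259)
3^8 ≡ 81^2 = 6561 ≡ 86 (mod 259)
3^16 ≡ 86^2 = 7396 ≡ 144 (mod 259)
3^32 ≡ 144^2 = 20736 ≡ 16 (mod 259)
3^64 ≡ 16^2 = 256 ≡ 256 (mod 259)
3^128 ≡ 256^2 = 65536 ≡ 9 (mod 259)
129 = 128 + 1 in binary powers of 2.
So 3^129 ≡ 9 · 3 ≡ 27 (mod 259).
Squaring chain: 27; never reaches −1, so base 3 is a Miller–Rabin witness that 259 is composite.

27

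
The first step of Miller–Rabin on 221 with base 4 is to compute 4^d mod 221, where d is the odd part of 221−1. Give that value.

221 − 1 = 220 = 2^2 · 55, so d = 55.
4^1 ≡ 4 (mod 221)
4^2 ≡ 4^2 = 16 ≡ 16 (mod 221)
4^4 ≡ 16^2 = 256 ≡ 35 (mod 221)
4^8 ≡ 35^2 = 1225 ≡ 120 (mod 221)
4^16 ≡ 120^2 = 14400 ≡ 35 (mod 221)
4^32 ≡ 35^2 = 1225 ≡ 120 (mod 221)
55 = 32 + 16 + 4 + 2 + 1 in binary powers of 2.
So 4^55 ≡ 120 · 35 · 35 · 16 · 4 ≡ 30 (mod 221).
Squaring chain: 30 → 16; never reaches −1, so base 4 is a Miller–Rabin witness that 221 is composite.

30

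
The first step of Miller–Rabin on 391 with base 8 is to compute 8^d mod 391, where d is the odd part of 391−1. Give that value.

257

391 − 1 = 390 = 2^1 · 195, so d = 195.
8^1 ≡ 8 (mod 391)
8^2 ≡ 8^2 = 64 ≡ 64 (mod 391)
8^4 ≡ 64^2 = 4096 ≡ 186 (mod 391)
8^8 ≡ 186^2 = 34596 ≡ 188 (mod 391)
8^16 ≡ 188^2 = 35344 ≡ 154 (mod 391)
8^32 ≡ 154^2 = 23716 ≡ 256 (mod 391)
8^64 ≡ 256^2 = 65536 ≡ 239 (mod 391)
8^128 ≡ 239^2 = 57121 ≡ 35 (mod 391)
195 = 128 + 64 + 2 + 1 in binary powers of 2.
So 8^195 ≡ 35 · 239 · 64 · 8 ≡ 257 (mod 391).
Squaring chain: 257; never reaches −1, so base 8 is a Miller–Rabin witness that 391 is composite.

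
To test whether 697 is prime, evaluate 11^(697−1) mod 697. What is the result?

11^1 ≡ 11 (mod 697)
11^2 ≡ 11^2 = 121 ≡ 121 (mod 697)
11^4 ≡ 121^2 = 14641 ≡ 4 (mod 697)
11^8 ≡ 4^2 = 16 ≡ 16 (mod 697)
11^16 ≡ 16^2 = 256 ≡ 256 (mod 697)
11^32 ≡ 256^2 = 65536 ≡ 18 (mod 697)
11^64 ≡ 18^2 = 324 ≡ 324 (mod 697)
11^128 ≡ 324^2 = 104976 ≡ 426 (mod 697)
11^256 ≡ 426^2 = 181476 ≡ 256 (mod 697)
11^512 ≡ 256^2 = 65536 ≡ 18 (mod 697)
696 = 512 + 128 + 32 + 16 + 8 in binary powers of 2.
So 11^696 ≡ 18 · 426 · 18 · 256 · 16 ≡ 543 (mod 697).
Since 543 ≠ 1, base 11 is a Fermat witness: 697 is composite.

543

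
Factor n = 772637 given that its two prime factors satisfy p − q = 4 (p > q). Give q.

Since p = q + 4, we have 772637 = q(q + 4), so q² + 4q − 772637 = 0.
Discriminant: 4² + 4·772637 = 16 + 3090548 = 3090564; √3090564 = 1758.
q = (−4 + 1758)/2 = 877, and p = q + 4 = 881.
Check: 877 · 881 = 772637.

877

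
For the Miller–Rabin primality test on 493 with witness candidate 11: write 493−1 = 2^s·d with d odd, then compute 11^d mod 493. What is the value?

97

493 − 1 = 492 = 2^2 · 123, so d = 123.
11^1 ≡ 11 (mod 493)
11^2 ≡ 11^2 = 121 ≡ 121 (mod 493)
11^4 ≡ 121^2 = 14641 ≡ 344 (mod 493)
11^8 ≡ 344^2 = 118336 ≡ 16 (mod 493)
11^16 ≡ 16^2 = 256 ≡ 256 (mod 493)
11^32 ≡ 256^2 = 65536 ≡ 460 (mod 493)
11^64 ≡ 460^2 = 211600 ≡ 103 (mod 493)
123 = 64 + 32 + 16 + 8 + 2 + 1 in binary powers of 2.
So 11^123 ≡ 103 · 460 · 256 · 16 · 121 · 11 ≡ 97 (mod 493).
Squaring chain: 97 → 42; never reaches −1, so base 11 is a Miller–Rabin witness that 493 is composite.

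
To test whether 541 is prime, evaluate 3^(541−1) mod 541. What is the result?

1

3^1 ≡ 3 (mod 541)
3^2 ≡ 3^2 = 9 ≡ 9 (mod 541)
3^4 ≡ 9^2 = 81 ≡ 81 (mod 541)
3^8 ≡ 81^2 = 6561 ≡ 69 (mod 541)
3^16 ≡ 69^2 = 4761 ≡ 433 (mod 541)
3^32 ≡ 433^2 = 187489 ≡ 303 (mod 541)
3^64 ≡ 303^2 = 91809 ≡ 380 (mod 541)
3^128 ≡ 380^2 = 144400 ≡ 494 (mod 541)
3^256 ≡ 494^2 = 244036 ≡ 45 (mod 541)
3^512 ≡ 45^2 = 2025 ≡ 402 (mod 541)
540 = 512 + 16 + 8 + 4 in binary powers of 2.
So 3^540 ≡ 402 · 433 · 69 · 81 ≡ 1 (mod 541).
Since the result is 1, base 3 gives no evidence that 541 is composite.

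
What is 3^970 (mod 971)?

1

3^1 ≡ 3 (mod 971)
3^2 ≡ 3^2 = 9 ≡ 9 (mod 971)
3^4 ≡ 9^2 = 81 ≡ 81 (mod 971)
3^8 ≡ 81^2 = 6561 ≡ 735 (mod 971)
3^16 ≡ 735^2 = 540225 ≡ 349 (mod 971)
3^32 ≡ 349^2 = 121801 ≡ 426 (mod 971)
3^64 ≡ 426^2 = 181476 ≡ 870 (mod 971)
3^128 ≡ 870^2 = 756900 ≡ 491 (mod 971)
3^256 ≡ 491^2 = 241081 ≡ 273 (mod 971)
3^512 ≡ 273^2 = 74529 ≡ 733 (mod 971)
970 = 512 + 256 + 128 + 64 + 8 + 2 in binary powers of 2.
So 3^970 ≡ 733 · 273 · 491 · 870 · 735 · 9 ≡ 1 (mod 971).
Since the result is 1, base 3 gives no evidence that 971 is composite.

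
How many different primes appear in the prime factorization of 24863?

2

24863 = 23^2 · 47
24863 = 23^2 · 47, which has 2 distinct prime factors.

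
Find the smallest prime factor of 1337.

1337 is odd.
Digit sum 14, not divisible by 3.
Ends in 7: not divisible by 5.
7: 1337 = 7·191

7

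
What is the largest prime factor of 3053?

71

3053 = 43 · 71
71 is prime.
So 3053 = 43 · 71; the largest prime factor is 71.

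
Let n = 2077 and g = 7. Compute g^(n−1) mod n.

159

7^1 ≡ 7 (mod 2077)
7^2 ≡ 7^2 = 49 ≡ 49 (mod 2077)
7^4 ≡ 49^2 = 2401 ≡ 324 (mod 2077)
7^8 ≡ 324^2 = 104976 ≡ 1126 (mod 2077)
7^16 ≡ 1126^2 = 1267876 ≡ 906 (mod 2077)
7^32 ≡ 906^2 = 820836 ≡ 421 (mod 2077)
7^64 ≡ 421^2 = 177241 ≡ 696 (mod 2077)
7^128 ≡ 696^2 = 484416 ≡ 475 (mod 2077)
7^256 ≡ 475^2 = 225625 ≡ 1309 (mod 2077)
7^512 ≡ 1309^2 = 1713481 ≡ 2033 (mod 2077)
7^1024 ≡ 2033^2 = 4133089 ≡ 1936 (mod 2077)
7^2048 ≡ 1936^2 = 3748096 ≡ 1188 (mod 2077)
2076 = 2048 + 16 + 8 + 4 in binary powers of 2.
So 7^2076 ≡ 1188 · 906 · 1126 · 324 ≡ 159 (mod 2077).
Since 159 ≠ 1, base 7 is a Fermat witness: 2077 is composite.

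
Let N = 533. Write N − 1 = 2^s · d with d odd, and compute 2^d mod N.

197

533 − 1 = 532 = 2^2 · 133, so d = 133.
2^1 ≡ 2 (mod 533)
2^2 ≡ 2^2 = 4 ≡ 4 (mod 533)
2^4 ≡ 4^2 = 16 ≡ 16 (mod 533)
2^8 ≡ 16^2 = 256 ≡ 256 (mod 533)
2^16 ≡ 256^2 = 65536 ≡ 510 (mod 533)
2^32 ≡ 510^2 = 260100 ≡ 529 (mod 533)
2^64 ≡ 529^2 = 279841 ≡ 16 (mod 533)
2^128 ≡ 16^2 = 256 ≡ 256 (mod 533)
133 = 128 + 4 + 1 in binary powers of 2.
So 2^133 ≡ 256 · 16 · 2 ≡ 197 (mod 533).
Squaring chain: 197 → 433; never reaches −1, so base 2 is a Miller–Rabin witness that 533 is composite.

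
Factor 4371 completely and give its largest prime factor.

47

4371 = 3 · 1457
1457 = 31 · 47
47 is prime.
So 4371 = 3 · 31 · 47; the largest prime factor is 47.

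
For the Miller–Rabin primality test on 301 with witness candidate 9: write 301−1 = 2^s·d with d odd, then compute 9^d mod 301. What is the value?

274

301 − 1 = 300 = 2^2 · 75, so d = 75.
9^1 ≡ 9 (mod 301)
9^2 ≡ 9^2 = 81 ≡ 81 (mod 301)
9^4 ≡ 81^2 = 6561 ≡ 240 (mod 301)
9^8 ≡ 240^2 = 57600 ≡ 109 (mod 301)
9^16 ≡ 109^2 = 11881 ≡ 142 (mod 301)
9^32 ≡ 142^2 = 20164 ≡ 298 (mod 301)
9^64 ≡ 298^2 = 88804 ≡ 9 (mod 301)
75 = 64 + 8 + 2 + 1 in binary powers of 2.
So 9^75 ≡ 9 · 109 · 81 · 9 ≡ 274 (mod 301).
Squaring chain: 274 → 127; never reaches −1, so base 9 is a Miller–Rabin witness that 301 is composite.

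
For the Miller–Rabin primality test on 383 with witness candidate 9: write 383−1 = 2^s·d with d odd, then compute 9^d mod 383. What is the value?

383 − 1 = 382 = 2^1 · 191, so d = 191.
9^1 ≡ 9 (mod 383)
9^2 ≡ 9^2 = 81 ≡ 81 (mod 383)
9^4 ≡ 81^2 = 6561 ≡ 50 (mod 383)
9^8 ≡ 50^2 = 2500 ≡ 202 (mod 383)
9^16 ≡ 202^2 = 40804 ≡ 206 (mod 383)
9^32 ≡ 206^2 = 42436 ≡ 306 (mod 383)
9^64 ≡ 306^2 = 93636 ≡ 184 (mod 383)
9^128 ≡ 184^2 = 33856 ≡ 152 (mod 383)
191 = 128 + 32 + 16 + 8 + 4 + 2 + 1 in binary powers of 2.
So 9^191 ≡ 152 · 306 · 206 · 202 · 50 · 81 · 9 ≡ 1 (mod 383).
Since 9^d ≡ 1 (mod 383), base 9 does not prove 383 composite.

1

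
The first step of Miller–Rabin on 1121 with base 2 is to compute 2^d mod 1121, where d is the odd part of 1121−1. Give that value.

998

1121 − 1 = 1120 = 2^5 · 35, so d = 35.
2^1 ≡ 2 (mod 1121)
2^2 ≡ 2^2 = 4 ≡ 4 (mod 1121)
2^4 ≡ 4^2 = 16 ≡ 16 (mod 1121)
2^8 ≡ 16^2 = 256 ≡ 256 (mod 1121)
2^16 ≡ 256^2 = 65536 ≡ 518 (mod 1121)
2^32 ≡ 518^2 = 268324 ≡ 405 (mod 1121)
35 = 32 + 2 + 1 in binary powers of 2.
So 2^35 ≡ 405 · 4 · 2 ≡ 998 (mod 1121).
Squaring chain: 998 → 556 → 861 → 340 → 137; never reaches −1, so base 2 is a Miller–Rabin witness that 1121 is composite.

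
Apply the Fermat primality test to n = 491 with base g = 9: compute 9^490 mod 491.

1

9^1 ≡ 9 (mod 491)
9^2 ≡ 9^2 = 81 ≡ 81 (mod 491)
9^4 ≡ 81^2 = 6561 ≡ 178 (mod 491)
9^8 ≡ 178^2 = 31684 ≡ 260 (mod 491)
9^16 ≡ 260^2 = 67600 ≡ 333 (mod 491)
9^32 ≡ 333^2 = 110889 ≡ 414 (mod 491)
9^64 ≡ 414^2 = 171396 ≡ 37 (mod 491)
9^128 ≡ 37^2 = 1369 ≡ 387 (mod 491)
9^256 ≡ 387^2 = 149769 ≡ 14 (mod 491)
490 = 256 + 128 + 64 + 32 + 8 + 2 in binary powers of 2.
So 9^490 ≡ 14 · 387 · 37 · 414 · 260 · 81 ≡ 1 (mod 491).
Since the result is 1, base 9 gives no evidence that 491 is composite.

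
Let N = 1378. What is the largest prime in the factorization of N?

53

1378 = 2 · 689
689 = 13 · 53
53 is prime.
So 1378 = 2 · 13 · 53; the largest prime factor is 53.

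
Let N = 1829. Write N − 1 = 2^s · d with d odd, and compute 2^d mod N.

1829 − 1 = 1828 = 2^2 · 457, so d = 457.
2^1 ≡ 2 (mod 1829)
2^2 ≡ 2^2 = 4 ≡ 4 (mod 1829)
2^4 ≡ 4^2 = 16 ≡ 16 (mod 1829)
2^8 ≡ 16^2 = 256 ≡ 256 (mod 1829)
2^16 ≡ 256^2 = 65536 ≡ 1521 (mod 1829)
2^32 ≡ 1521^2 = 2313441 ≡ 1585 (mod 1829)
2^64 ≡ 1585^2 = 2512225 ≡ 1008 (mod 1829)
2^128 ≡ 1008^2 = 1016064 ≡ 969 (mod 1829)
2^256 ≡ 969^2 = 938961 ≡ 684 (mod 1829)
457 = 256 + 128 + 64 + 8 + 1 in binary powers of 2.
So 2^457 ≡ 684 · 969 · 1008 · 256 · 2 ≡ 655 (mod 1829).
Squaring chain: 655 → 1039; never reaches −1, so base 2 is a Miller–Rabin witness that 1829 is composite.

655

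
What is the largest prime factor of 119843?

79

119843 = 37 · 3239
3239 = 41 · 79
79 is prime.
So 119843 = 37 · 41 · 79; the largest prime factor is 79.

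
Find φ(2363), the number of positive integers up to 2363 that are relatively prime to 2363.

2208

Factor: 2363 = 17 · 139.
φ(2363) = (17−1) · (139−1) = 16 · 138 = 2208.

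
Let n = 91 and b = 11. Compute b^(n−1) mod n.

64

11^1 ≡ 11 (mod 91)
11^2 ≡ 11^2 = 121 ≡ 30 (mod 91)
11^4 ≡ 30^2 = 900 ≡ 81 (mod 91)
11^8 ≡ 81^2 = 6561 ≡ 9 (mod 91)
11^16 ≡ 9^2 = 81 ≡ 81 (mod 91)
11^32 ≡ 81^2 = 6561 ≡ 9 (mod 91)
11^64 ≡ 9^2 = 81 ≡ 81 (mod 91)
90 = 64 + 16 + 8 + 2 in binary powers of 2.
So 11^90 ≡ 81 · 81 · 9 · 30 ≡ 64 (mod 91).
Since 64 ≠ 1, base 11 is a Fermat witness: 91 is composite.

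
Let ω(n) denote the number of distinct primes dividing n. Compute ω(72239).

3

72239 = 29 · 2491
2491 = 47 · 53
72239 = 29 · 47 · 53, which has 3 distinct prime factors.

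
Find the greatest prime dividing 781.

781 = 11 · 71
71 is prime.
So 781 = 11 · 71; the largest prime factor is 71.

71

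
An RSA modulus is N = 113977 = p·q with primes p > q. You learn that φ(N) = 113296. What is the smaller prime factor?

293

φ(n) = (p−1)(q−1) = n − (p+q) + 1, so p + q = 113977 − 113296 + 1 = 682.
p and q are the roots of t² − 682t + 113977 = 0.
Discriminant: 682² − 4·113977 = 465124 − 455908 = 9216; √9216 = 96.
q = (682 − 96)/2 = 293, p = (682 + 96)/2 = 389.
Check: 293 · 389 = 113977.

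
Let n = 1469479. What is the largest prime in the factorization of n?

1469479 = 11 · 133589
133589 = 19 · 7031
7031 = 79 · 89
89 is prime.
So 1469479 = 11 · 19 · 79 · 89; the largest prime factor is 89.

89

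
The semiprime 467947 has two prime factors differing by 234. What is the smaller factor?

577

Since p = q + 234, we have 467947 = q(q + 234), so q² + 234q − 467947 = 0.
Discriminant: 234² + 4·467947 = 54756 + 1871788 = 1926544; √1926544 = 1388.
q = (−234 + 1388)/2 = 577, and p = q + 234 = 811.
Check: 577 · 811 = 467947.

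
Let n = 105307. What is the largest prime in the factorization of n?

79

105307 = 31 · 3397
3397 = 43 · 79
79 is prime.
So 105307 = 31 · 43 · 79; the largest prime factor is 79.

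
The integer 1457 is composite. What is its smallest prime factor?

1457 is odd.
Digit sum 17, not divisible by 3.
Ends in 7: not divisible by 5.
7: 1457 = 7·208 + 1
11: 1457 = 11·132 + 5
13: 1457 = 13·112 + 1
17: 1457 = 17·85 + 12
19: 1457 = 19·76 + 13
23: 1457 = 23·63 + 8
29: 1457 = 29·50 + 7
31: 1457 = 31·47

31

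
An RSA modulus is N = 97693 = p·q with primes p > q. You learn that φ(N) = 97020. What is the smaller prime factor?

φ(n) = (p−1)(q−1) = n − (p+q) + 1, so p + q = 97693 − 97020 + 1 = 674.
p and q are the roots of t² − 674t + 97693 = 0.
Discriminant: 674² − 4·97693 = 454276 − 390772 = 63504; √63504 = 252.
q = (674 − 252)/2 = 211, p = (674 + 252)/2 = 463.
Check: 211 · 463 = 97693.

211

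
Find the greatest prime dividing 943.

41

943 = 23 · 41
41 is prime.
So 943 = 23 · 41; the largest prime factor is 41.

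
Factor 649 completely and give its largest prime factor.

649 = 11 · 59
59 is prime.
So 649 = 11 · 59; the largest prime factor is 59.

59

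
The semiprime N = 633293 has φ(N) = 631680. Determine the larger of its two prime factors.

φ(n) = (p−1)(q−1) = n − (p+q) + 1, so p + q = 633293 − 631680 + 1 = 1614.
p and q are the roots of t² − 1614t + 633293 = 0.
Discriminant: 1614² − 4·633293 = 2604996 − 2533172 = 71824; √71824 = 268.
q = (1614 − 268)/2 = 673, p = (1614 + 268)/2 = 941.
Check: 673 · 941 = 633293.

941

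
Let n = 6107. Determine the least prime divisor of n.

6107 is odd.
Digit sum 14, not divisible by 3.
Ends in 7: not divisible by 5.
7: 6107 = 7·872 + 3
11: 6107 = 11·555 + 2
13: 6107 = 13·469 + 10
17: 6107 = 17·359 + 4
19: 6107 = 19·321 + 8
23: 6107 = 23·265 + 12
29: 6107 = 29·210 + 17
31: 6107 = 31·197

31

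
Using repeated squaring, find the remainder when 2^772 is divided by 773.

2^1 ≡ 2 (mod 773)
2^2 ≡ 2^2 = 4 ≡ 4 (mod 773)
2^4 ≡ 4^2 = 16 ≡ 16 (mod 773)
2^8 ≡ 16^2 = 256 ≡ 256 (mod 773)
2^16 ≡ 256^2 = 65536 ≡ 604 (mod 773)
2^32 ≡ 604^2 = 364816 ≡ 733 (mod 773)
2^64 ≡ 733^2 = 537289 ≡ 54 (mod 773)
2^128 ≡ 54^2 = 2916 ≡ 597 (mod 773)
2^256 ≡ 597^2 = 356409 ≡ 56 (mod 773)
2^512 ≡ 56^2 = 3136 ≡ 44 (mod 773)
772 = 512 + 256 + 4 in binary powers of 2.
So 2^772 ≡ 44 · 56 · 16 ≡ 1 (mod 773).
Since the result is 1, base 2 gives no evidence that 773 is composite.

1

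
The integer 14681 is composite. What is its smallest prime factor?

53

14681 is odd.
Digit sum 20, not divisible by 3.
Ends in 1: not divisible by 5.
7: 14681 = 7·2097 + 2
11: 14681 = 11·1334 + 7
13: 14681 = 13·1129 + 4
17: 14681 = 17·863 + 10
19: 14681 = 19·772 + 13
23: 14681 = 23·638 + 7
29: 14681 = 29·506 + 7
31: 14681 = 31·473 + 18
37: 14681 = 37·396 + 29
41: 14681 = 41·358 + 3
43: 14681 = 43·341 + 18
47: 14681 = 47·312 + 17
53: 14681 = 53·277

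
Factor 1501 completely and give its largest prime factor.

79

1501 = 19 · 79
79 is prime.
So 1501 = 19 · 79; the largest prime factor is 79.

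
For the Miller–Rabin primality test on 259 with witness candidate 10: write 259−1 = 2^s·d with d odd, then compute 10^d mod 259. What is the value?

259 − 1 = 258 = 2^1 · 129, so d = 129.
10^1 ≡ 10 (mod 259)
10^2 ≡ 10^2 = 100 ≡ 100 (mod 259)
10^4 ≡ 100^2 = 10000 ≡ 158 (mod 259)
10^8 ≡ 158^2 = 24964 ≡ 100 (mod 259)
10^16 ≡ 100^2 = 10000 ≡ 158 (mod 259)
10^32 ≡ 158^2 = 24964 ≡ 100 (mod 259)
10^64 ≡ 100^2 = 10000 ≡ 158 (mod 259)
10^128 ≡ 158^2 = 24964 ≡ 100 (mod 259)
129 = 128 + 1 in binary powers of 2.
So 10^129 ≡ 100 · 10 ≡ 223 (mod 259).
Squaring chain: 223; never reaches −1, so base 10 is a Miller–Rabin witness that 259 is composite.

223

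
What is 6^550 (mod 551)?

310

6^1 ≡ 6 (mod 551)
6^2 ≡ 6^2 = 36 ≡ 36 (mod 551)
6^4 ≡ 36^2 = 1296 ≡ 194 (mod 551)
6^8 ≡ 194^2 = 37636 ≡ 168 (mod 551)
6^16 ≡ 168^2 = 28224 ≡ 123 (mod 551)
6^32 ≡ 123^2 = 15129 ≡ 252 (mod 551)
6^64 ≡ 252^2 = 63504 ≡ 139 (mod 551)
6^128 ≡ 139^2 = 19321 ≡ 36 (mod 551)
6^256 ≡ 36^2 = 1296 ≡ 194 (mod 551)
6^512 ≡ 194^2 = 37636 ≡ 168 (mod 551)
550 = 512 + 32 + 4 + 2 in binary powers of 2.
So 6^550 ≡ 168 · 252 · 194 · 36 ≡ 310 (mod 551).
Since 310 ≠ 1, base 6 is a Fermat witness: 551 is composite.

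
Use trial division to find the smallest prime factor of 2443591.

2443591 is odd.
Digit sum 28, not divisible by 3.
Ends in 1: not divisible by 5.
7: 2443591 = 7·349084 + 3
11: 2443591 = 11·222144 + 7
13: 2443591 = 13·187968 + 7
17: 2443591 = 17·143740 + 11
19: 2443591 = 19·128610 + 1
23: 2443591 = 23·106243 + 2
29: 2443591 = 29·84261 + 22
31: 2443591 = 31·78825 + 16
37: 2443591 = 37·66043

37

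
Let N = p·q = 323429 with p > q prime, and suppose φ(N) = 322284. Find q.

φ(n) = (p−1)(q−1) = n − (p+q) + 1, so p + q = 323429 − 322284 + 1 = 1146.
p and q are the roots of t² − 1146t + 323429 = 0.
Discriminant: 1146² − 4·323429 = 1313316 − 1293716 = 19600; √19600 = 140.
q = (1146 − 140)/2 = 503, p = (1146 + 140)/2 = 643.
Check: 503 · 643 = 323429.

503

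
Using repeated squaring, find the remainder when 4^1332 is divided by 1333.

16

4^1 ≡ 4 (mod 1333)
4^2 ≡ 4^2 = 16 ≡ 16 (mod 1333)
4^4 ≡ 16^2 = 256 ≡ 256 (mod 1333)
4^8 ≡ 256^2 = 65536 ≡ 219 (mod 1333)
4^16 ≡ 219^2 = 47961 ≡ 1306 (mod 1333)
4^32 ≡ 1306^2 = 1705636 ≡ 729 (mod 1333)
4^64 ≡ 729^2 = 531441 ≡ 907 (mod 1333)
4^128 ≡ 907^2 = 822649 ≡ 188 (mod 1333)
4^256 ≡ 188^2 = 35344 ≡ 686 (mod 1333)
4^512 ≡ 686^2 = 470596 ≡ 47 (mod 1333)
4^1024 ≡ 47^2 = 2209 ≡ 876 (mod 1333)
1332 = 1024 + 256 + 32 + 16 + 4 in binary powers of 2.
So 4^1332 ≡ 876 · 686 · 729 · 1306 · 256 ≡ 16 (mod 1333).
Since 16 ≠ 1, base 4 is a Fermat witness: 1333 is composite.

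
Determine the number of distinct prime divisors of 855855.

855855 = 3^2 · 95095
95095 = 5 · 19019
19019 = 7 · 2717
2717 = 11 · 247
247 = 13 · 19
855855 = 3^2 · 5 · 7 · 11 · 13 · 19, which has 6 distinct prime factors.

6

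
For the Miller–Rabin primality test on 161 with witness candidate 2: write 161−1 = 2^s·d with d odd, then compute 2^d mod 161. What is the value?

161 − 1 = 160 = 2^5 · 5, so d = 5.
2^1 ≡ 2 (mod 161)
2^2 ≡ 2^2 = 4 ≡ 4 (mod 161)
2^4 ≡ 4^2 = 16 ≡ 16 (mod 161)
5 = 4 + 1 in binary powers of 2.
So 2^5 ≡ 16 · 2 ≡ 32 (mod 161).
Squaring chain: 32 → 58 → 144 → 128 → 123; never reaches −1, so base 2 is a Miller–Rabin witness that 161 is composite.

32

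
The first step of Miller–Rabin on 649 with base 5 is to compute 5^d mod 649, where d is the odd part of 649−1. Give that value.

643

649 − 1 = 648 = 2^3 · 81, so d = 81.
5^1 ≡ 5 (mod 649)
5^2 ≡ 5^2 = 25 ≡ 25 (mod 649)
5^4 ≡ 25^2 = 625 ≡ 625 (mod 649)
5^8 ≡ 625^2 = 390625 ≡ 576 (mod 649)
5^16 ≡ 576^2 = 331776 ≡ 137 (mod 649)
5^32 ≡ 137^2 = 18769 ≡ 597 (mod 649)
5^64 ≡ 597^2 = 356409 ≡ 108 (mod 649)
81 = 64 + 16 + 1 in binary powers of 2.
So 5^81 ≡ 108 · 137 · 5 ≡ 643 (mod 649).
Squaring chain: 643 → 36 → 647; never reaches −1, so base 5 is a Miller–Rabin witness that 649 is composite.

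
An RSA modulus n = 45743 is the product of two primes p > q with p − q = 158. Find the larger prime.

307

Since p = q + 158, we have 45743 = q(q + 158), so q² + 158q − 45743 = 0.
Discriminant: 158² + 4·45743 = 24964 + 182972 = 207936; √207936 = 456.
q = (−158 + 456)/2 = 149, and p = q + 158 = 307.
Check: 149 · 307 = 45743.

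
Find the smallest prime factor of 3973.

29

3973 is odd.
Digit sum 22, not divisible by 3.
Ends in 3: not divisible by 5.
7: 3973 = 7·567 + 4
11: 3973 = 11·361 + 2
13: 3973 = 13·305 + 8
17: 3973 = 17·233 + 12
19: 3973 = 19·209 + 2
23: 3973 = 23·172 + 17
29: 3973 = 29·137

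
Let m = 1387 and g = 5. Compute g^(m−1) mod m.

5^1 ≡ 5 (mod 1387)
5^2 ≡ 5^2 = 25 ≡ 25 (mod 1387)
5^4 ≡ 25^2 = 625 ≡ 625 (mod 1387)
5^8 ≡ 625^2 = 390625 ≡ 878 (mod 1387)
5^16 ≡ 878^2 = 770884 ≡ 1099 (mod 1387)
5^32 ≡ 1099^2 = 1207801 ≡ 1111 (mod 1387)
5^64 ≡ 1111^2 = 1234321 ≡ 1278 (mod 1387)
5^128 ≡ 1278^2 = 1633284 ≡ 785 (mod 1387)
5^256 ≡ 785^2 = 616225 ≡ 397 (mod 1387)
5^512 ≡ 397^2 = 157609 ≡ 878 (mod 1387)
5^1024 ≡ 878^2 = 770884 ≡ 1099 (mod 1387)
1386 = 1024 + 256 + 64 + 32 + 8 + 2 in binary powers of 2.
So 5^1386 ≡ 1099 · 397 · 1278 · 1111 · 878 · 25 ≡ 1122 (mod 1387).
Since 1122 ≠ 1, base 5 is a Fermat witness: 1387 is composite.

1122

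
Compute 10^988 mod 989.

440

10^1 ≡ 10 (mod 989)
10^2 ≡ 10^2 = 100 ≡ 100 (mod 989)
10^4 ≡ 100^2 = 10000 ≡ 110 (mod 989)
10^8 ≡ 110^2 = 12100 ≡ 232 (mod 989)
10^16 ≡ 232^2 = 53824 ≡ 418 (mod 989)
10^32 ≡ 418^2 = 174724 ≡ 660 (mod 989)
10^64 ≡ 660^2 = 435600 ≡ 440 (mod 989)
10^128 ≡ 440^2 = 193600 ≡ 745 (mod 989)
10^256 ≡ 745^2 = 555025 ≡ 196 (mod 989)
10^512 ≡ 196^2 = 38416 ≡ 834 (mod 989)
988 = 512 + 256 + 128 + 64 + 16 + 8 + 4 in binary powers of 2.
So 10^988 ≡ 834 · 196 · 745 · 440 · 418 · 232 · 110 ≡ 440 (mod 989).
Since 440 ≠ 1, base 10 is a Fermat witness: 989 is composite.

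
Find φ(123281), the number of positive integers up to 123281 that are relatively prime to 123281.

Factor: 123281 = 43 · 47 · 61.
φ(123281) = (43−1) · (47−1) · (61−1) = 42 · 46 · 60 = 115920.

115920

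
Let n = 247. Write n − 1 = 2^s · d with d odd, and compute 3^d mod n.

183

247 − 1 = 246 = 2^1 · 123, so d = 123.
3^1 ≡ 3 (mod 247)
3^2 ≡ 3^2 = 9 ≡ 9 (mod 247)
3^4 ≡ 9^2 = 81 ≡ 81 (mod 247)
3^8 ≡ 81^2 = 6561 ≡ 139 (mod 247)
3^16 ≡ 139^2 = 19321 ≡ 55 (mod 247)
3^32 ≡ 55^2 = 3025 ≡ 61 (mod 247)
3^64 ≡ 61^2 = 3721 ≡ 16 (mod 247)
123 = 64 + 32 + 16 + 8 + 2 + 1 in binary powers of 2.
So 3^123 ≡ 16 · 61 · 55 · 139 · 9 · 3 ≡ 183 (mod 247).
Squaring chain: 183; never reaches −1, so base 3 is a Miller–Rabin witness that 247 is composite.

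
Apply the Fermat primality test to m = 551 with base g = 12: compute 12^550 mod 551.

463

12^1 ≡ 12 (mod 551)
12^2 ≡ 12^2 = 144 ≡ 144 (mod 551)
12^4 ≡ 144^2 = 20736 ≡ 349 (mod 551)
12^8 ≡ 349^2 = 121801 ≡ 30 (mod 551)
12^16 ≡ 30^2 = 900 ≡ 349 (mod 551)
12^32 ≡ 349^2 = 121801 ≡ 30 (mod 551)
12^64 ≡ 30^2 = 900 ≡ 349 (mod 551)
12^128 ≡ 349^2 = 121801 ≡ 30 (mod 551)
12^256 ≡ 30^2 = 900 ≡ 349 (mod 551)
12^512 ≡ 349^2 = 121801 ≡ 30 (mod 551)
550 = 512 + 32 + 4 + 2 in binary powers of 2.
So 12^550 ≡ 30 · 30 · 349 · 144 ≡ 463 (mod 551).
Since 463 ≠ 1, base 12 is a Fermat witness: 551 is composite.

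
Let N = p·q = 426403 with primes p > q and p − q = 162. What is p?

Since p = q + 162, we have 426403 = q(q + 162), so q² + 162q − 426403 = 0.
Discriminant: 162² + 4·426403 = 26244 + 1705612 = 1731856; √1731856 = 1316.
q = (−162 + 1316)/2 = 577, and p = q + 162 = 739.
Check: 577 · 739 = 426403.

739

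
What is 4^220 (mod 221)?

4^1 ≡ 4 (mod 221)
4^2 ≡ 4^2 = 16 ≡ 16 (mod 221)
4^4 ≡ 16^2 = 256 ≡ 35 (mod 221)
4^8 ≡ 35^2 = 1225 ≡ 120 (mod 221)
4^16 ≡ 120^2 = 14400 ≡ 35 (mod 221)
4^32 ≡ 35^2 = 1225 ≡ 120 (mod 221)
4^64 ≡ 120^2 = 14400 ≡ 35 (mod 221)
4^128 ≡ 35^2 = 1225 ≡ 120 (mod 221)
220 = 128 + 64 + 16 + 8 + 4 in binary powers of 2.
So 4^220 ≡ 120 · 35 · 35 · 120 · 35 ≡ 35 (mod 221).
Since 35 ≠ 1, base 4 is a Fermat witness: 221 is composite.

35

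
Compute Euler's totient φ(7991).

Factor: 7991 = 61 · 131.
φ(7991) = (61−1) · (131−1) = 60 · 130 = 7800.

7800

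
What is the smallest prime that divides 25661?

67

25661 is odd.
Digit sum 20, not divisible by 3.
Ends in 1: not divisible by 5.
7: 25661 = 7·3665 + 6
11: 25661 = 11·2332 + 9
13: 25661 = 13·1973 + 12
17: 25661 = 17·1509 + 8
19: 25661 = 19·1350 + 11
23: 25661 = 23·1115 + 16
29: 25661 = 29·884 + 25
31: 25661 = 31·827 + 24
37: 25661 = 37·693 + 20
41: 25661 = 41·625 + 36
43: 25661 = 43·596 + 33
47: 25661 = 47·545 + 46
53: 25661 = 53·484 + 9
59: 25661 = 59·434 + 55
61: 25661 = 61·420 + 41
67: 25661 = 67·383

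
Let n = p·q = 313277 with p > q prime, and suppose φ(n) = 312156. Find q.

523

φ(n) = (p−1)(q−1) = n − (p+q) + 1, so p + q = 313277 − 312156 + 1 = 1122.
p and q are the roots of t² − 1122t + 313277 = 0.
Discriminant: 1122² − 4·313277 = 1258884 − 1253108 = 5776; √5776 = 76.
q = (1122 − 76)/2 = 523, p = (1122 + 76)/2 = 599.
Check: 523 · 599 = 313277.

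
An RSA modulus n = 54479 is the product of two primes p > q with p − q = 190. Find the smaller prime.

157

Since p = q + 190, we have 54479 = q(q + 190), so q² + 190q − 54479 = 0.
Discriminant: 190² + 4·54479 = 36100 + 217916 = 254016; √254016 = 504.
q = (−190 + 504)/2 = 157, and p = q + 190 = 347.
Check: 157 · 347 = 54479.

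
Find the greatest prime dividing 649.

59

649 = 11 · 59
59 is prime.
So 649 = 11 · 59; the largest prime factor is 59.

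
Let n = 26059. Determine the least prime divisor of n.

11

26059 is odd.
Digit sum 22, not divisible by 3.
Ends in 9: not divisible by 5.
7: 26059 = 7·3722 + 5
11: 26059 = 11·2369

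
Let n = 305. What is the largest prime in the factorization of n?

305 = 5 · 61
61 is prime.
So 305 = 5 · 61; the largest prime factor is 61.

61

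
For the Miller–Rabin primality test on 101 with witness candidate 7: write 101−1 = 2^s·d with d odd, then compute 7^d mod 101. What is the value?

101 − 1 = 100 = 2^2 · 25, so d = 25.
7^1 ≡ 7 (mod 101)
7^2 ≡ 7^2 = 49 ≡ 49 (mod 101)
7^4 ≡ 49^2 = 2401 ≡ 78 (mod 101)
7^8 ≡ 78^2 = 6084 ≡ 24 (mod 101)
7^16 ≡ 24^2 = 576 ≡ 71 (mod 101)
25 = 16 + 8 + 1 in binary powers of 2.
So 7^25 ≡ 71 · 24 · 7 ≡ 10 (mod 101).
Squaring chain: 10 → 100; reaches −1, so base 7 does not prove 101 composite.

10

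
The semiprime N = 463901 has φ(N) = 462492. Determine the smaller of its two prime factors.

φ(n) = (p−1)(q−1) = n − (p+q) + 1, so p + q = 463901 − 462492 + 1 = 1410.
p and q are the roots of t² − 1410t + 463901 = 0.
Discriminant: 1410² − 4·463901 = 1988100 − 1855604 = 132496; √132496 = 364.
q = (1410 − 364)/2 = 523, p = (1410 + 364)/2 = 887.
Check: 523 · 887 = 463901.

523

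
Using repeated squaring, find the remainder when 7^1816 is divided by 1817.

7^1 ≡ 7 (mod 1817)
7^2 ≡ 7^2 = 49 ≡ 49 (mod 1817)
7^4 ≡ 49^2 = 2401 ≡ 584 (mod 1817)
7^8 ≡ 584^2 = 341056 ≡ 1277 (mod 1817)
7^16 ≡ 1277^2 = 1630729 ≡ 880 (mod 1817)
7^32 ≡ 880^2 = 774400 ≡ 358 (mod 1817)
7^64 ≡ 358^2 = 128164 ≡ 974 (mod 1817)
7^128 ≡ 974^2 = 948676 ≡ 202 (mod 1817)
7^256 ≡ 202^2 = 40804 ≡ 830 (mod 1817)
7^512 ≡ 830^2 = 688900 ≡ 257 (mod 1817)
7^1024 ≡ 257^2 = 66049 ≡ 637 (mod 1817)
1816 = 1024 + 512 + 256 + 16 + 8 in binary powers of 2.
So 7^1816 ≡ 637 · 257 · 830 · 880 · 1277 ≡ 1304 (mod 1817).
Since 1304 ≠ 1, base 7 is a Fermat witness: 1817 is composite.

1304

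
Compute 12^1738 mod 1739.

382

12^1 ≡ 12 (mod 1739)
12^2 ≡ 12^2 = 144 ≡ 144 (mod 1739)
12^4 ≡ 144^2 = 20736 ≡ 1607 (mod 1739)
12^8 ≡ 1607^2 = 2582449 ≡ 34 (mod 1739)
12^16 ≡ 34^2 = 1156 ≡ 1156 (mod 1739)
12^32 ≡ 1156^2 = 1336336 ≡ 784 (mod 1739)
12^64 ≡ 784^2 = 614656 ≡ 789 (mod 1739)
12^128 ≡ 789^2 = 622521 ≡ 1698 (mod 1739)
12^256 ≡ 1698^2 = 2883204 ≡ 1681 (mod 1739)
12^512 ≡ 1681^2 = 2825761 ≡ 1625 (mod 1739)
12^1024 ≡ 1625^2 = 2640625 ≡ 823 (mod 1739)
1738 = 1024 + 512 + 128 + 64 + 8 + 2 in binary powers of 2.
So 12^1738 ≡ 823 · 1625 · 1698 · 789 · 34 · 144 ≡ 382 (mod 1739).
Since 382 ≠ 1, base 12 is a Fermat witness: 1739 is composite.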